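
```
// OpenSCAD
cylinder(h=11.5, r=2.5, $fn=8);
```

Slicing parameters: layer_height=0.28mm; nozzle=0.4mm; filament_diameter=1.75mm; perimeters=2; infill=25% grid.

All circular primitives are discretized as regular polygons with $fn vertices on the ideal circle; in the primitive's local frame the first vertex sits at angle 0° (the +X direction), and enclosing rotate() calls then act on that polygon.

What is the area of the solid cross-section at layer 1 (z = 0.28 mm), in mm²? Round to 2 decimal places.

At z = 0.28 mm: the cylinder: section is a regular 8-gon, circumradius r=2.5 (area = (8/2)·2.500²·sin(360°/8) = 17.68 mm²). Overall, the cross-section is a single solid region. Net area = 17.68 mm².

17.68 mm²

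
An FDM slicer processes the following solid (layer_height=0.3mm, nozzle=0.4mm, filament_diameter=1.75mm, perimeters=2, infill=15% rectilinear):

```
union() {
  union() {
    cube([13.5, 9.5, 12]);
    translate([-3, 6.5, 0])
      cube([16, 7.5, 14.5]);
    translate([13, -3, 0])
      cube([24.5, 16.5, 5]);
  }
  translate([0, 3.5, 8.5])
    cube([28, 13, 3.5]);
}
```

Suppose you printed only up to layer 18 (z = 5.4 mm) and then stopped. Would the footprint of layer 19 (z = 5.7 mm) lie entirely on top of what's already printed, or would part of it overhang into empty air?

entirely on top

Compare the two slices. At z = 5.4: the cube is present — its section is the full 13.5×9.5 rectangle (area 128.25 mm²); the cube at (-3, 6.5) (footprint 16×7.5) is included at this height (area 120.00 mm²); the cube at (13, -3) is not intersected at this z (z outside [0, 5]); Combining (union): the regions partially overlap — summed areas 248.25 mm² minus the doubly-counted overlap 39.00 mm² gives 209.25 mm² — area = 209.25 mm²; the cube at (0, 3.5) is absent (z outside [8.5, 12]); Taking the union: only the result so far is present, so the union is just that shape — area = 209.25 mm². At z = 5.7: the cube is present — its section is the full 13.5×9.5 rectangle (area 128.25 mm²); the 16×7.5 cube at (-3, 6.5) contributes its full rectangle (area 120.00 mm²); the cube at (13, -3) is absent (z outside [0, 5]); Taking the union: the regions partially overlap — summed areas 248.25 mm² minus the doubly-counted overlap 39.00 mm² gives 209.25 mm² — area = 209.25 mm²; the cube at (0, 3.5) is not intersected at this z (z outside [8.5, 12]); Combining (union): only that combined region is present, so the union is just that shape — area = 209.25 mm². Checking containment: the cross-section at z = 5.7 is a subset of the cross-section at z = 5.4.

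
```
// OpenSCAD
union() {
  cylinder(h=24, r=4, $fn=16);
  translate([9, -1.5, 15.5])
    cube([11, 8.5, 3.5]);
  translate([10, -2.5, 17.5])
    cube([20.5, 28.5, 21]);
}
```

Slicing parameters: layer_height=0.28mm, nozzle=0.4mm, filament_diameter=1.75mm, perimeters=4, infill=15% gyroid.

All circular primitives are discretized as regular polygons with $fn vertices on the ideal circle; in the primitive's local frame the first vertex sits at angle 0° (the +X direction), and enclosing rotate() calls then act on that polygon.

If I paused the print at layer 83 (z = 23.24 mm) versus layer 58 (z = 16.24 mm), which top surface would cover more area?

layer 83 (z = 23.24 mm)

Layer 83 (z = 23.24): the cylinder: section is a regular 16-gon, circumradius r=4 (area = (16/2)·4.000²·sin(360°/16) = 48.98 mm²); the cube at (9, -1.5) is not intersected at this z (z outside [15.5, 19]); the 20.5×28.5 cube at (10, -2.5) contributes its full rectangle (area 584.25 mm²); Taking the union: the 2 present regions are separate (no shared area or edge), so areas and boundary lengths simply add and each stays a separate island — area = 633.23 mm². So its area = 633.23 mm². Layer 58 (z = 16.24): the r=4 cylinder gives a regular 16-gon of circumradius 4 (constant along its height) (area = (16/2)·4.000²·sin(360°/16) = 48.98 mm²); the cube at (9, -1.5) is present — its section is the full 11×8.5 rectangle (area 93.50 mm²); the cube at (10, -2.5) is absent (z outside [17.5, 38.5]); Taking the union: the 2 present regions are separate (no shared area or edge), so areas and boundary lengths simply add and each stays a separate island — area = 142.48 mm². So its area = 142.48 mm². Layer 83 is larger (633.23 vs 142.48 mm²).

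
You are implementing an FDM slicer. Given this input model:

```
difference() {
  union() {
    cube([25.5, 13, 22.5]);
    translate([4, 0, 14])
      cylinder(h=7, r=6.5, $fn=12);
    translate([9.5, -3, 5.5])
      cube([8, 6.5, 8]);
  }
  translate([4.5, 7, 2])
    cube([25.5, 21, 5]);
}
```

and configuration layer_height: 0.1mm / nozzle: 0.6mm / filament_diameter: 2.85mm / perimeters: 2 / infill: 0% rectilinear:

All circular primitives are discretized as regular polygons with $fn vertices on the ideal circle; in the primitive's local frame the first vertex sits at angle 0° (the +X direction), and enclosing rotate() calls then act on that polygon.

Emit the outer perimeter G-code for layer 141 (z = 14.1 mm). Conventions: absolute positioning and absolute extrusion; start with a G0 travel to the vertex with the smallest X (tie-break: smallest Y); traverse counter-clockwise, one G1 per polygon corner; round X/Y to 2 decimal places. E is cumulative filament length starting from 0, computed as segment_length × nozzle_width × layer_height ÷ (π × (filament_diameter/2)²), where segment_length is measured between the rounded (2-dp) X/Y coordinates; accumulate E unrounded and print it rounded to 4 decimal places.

G0 X-2.50 Y0.00 Z14.10
G1 X-1.63 Y-3.25 E0.0316
G1 X0.75 Y-5.63 E0.0633
G1 X4.00 Y-6.50 E0.0949
G1 X7.25 Y-5.63 E0.1266
G1 X9.63 Y-3.25 E0.1582
G1 X10.50 Y0.00 E0.1899
G1 X25.50 Y0.00 E0.3310
G1 X25.50 Y13.00 E0.4532
G1 X0.00 Y13.00 E0.6931
G1 X0.00 Y4.88 E0.7694
G1 X-1.63 Y3.25 E0.7911
G1 X-2.50 Y0.00 E0.8228

At z = 14.1 mm: the cube (footprint 25.5×13) is included at this height; the r=6.5 cylinder at (4, 0) gives a regular 12-gon of circumradius 6.5 (constant along its height); the cube at (9.5, -3) is absent (z outside [5.5, 13.5]); Combining (union): the regions partially overlap (shared area 55.34 mm²), so overlapping operands fuse into one piece — 1 connected region; the cube at (4.5, 7) does not reach this height (z outside [2, 7]); After the difference (first − rest): none of the subtracted shapes is present at this height, so the result so far is unchanged — 1 connected region. The outline is a single polygon with 12 vertices. Extrusion per mm of travel: 0.6 × 0.1 / (π × 1.425²) = 0.009405. Accumulating E over each segment gives final E = 0.8228.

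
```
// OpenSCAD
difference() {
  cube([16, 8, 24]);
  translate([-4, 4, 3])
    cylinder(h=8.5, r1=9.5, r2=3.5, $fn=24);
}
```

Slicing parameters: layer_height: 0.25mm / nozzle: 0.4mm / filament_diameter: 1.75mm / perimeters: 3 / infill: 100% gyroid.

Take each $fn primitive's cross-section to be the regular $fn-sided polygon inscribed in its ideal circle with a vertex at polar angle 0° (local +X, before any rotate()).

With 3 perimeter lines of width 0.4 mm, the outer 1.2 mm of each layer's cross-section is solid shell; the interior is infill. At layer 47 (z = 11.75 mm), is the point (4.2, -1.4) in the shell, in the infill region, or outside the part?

outside

At z = 11.75 mm: the 16×8 cube contributes its full rectangle; the cone at (-4, 4) is not intersected at this z (z outside [3, 11.5]); Taking the first minus the rest: none of the subtracted shapes is present at this height, so the 16×8 cube is unchanged — 1 connected region. Overall, the cross-section is a single solid region. The nearest boundary edge runs (0.00, 0.00)→(16.00, 0.00); distance from the point to it = 1.40 mm. The point is not inside any of the regions above, so it lies outside the cross-section (1.40 mm from the nearest boundary).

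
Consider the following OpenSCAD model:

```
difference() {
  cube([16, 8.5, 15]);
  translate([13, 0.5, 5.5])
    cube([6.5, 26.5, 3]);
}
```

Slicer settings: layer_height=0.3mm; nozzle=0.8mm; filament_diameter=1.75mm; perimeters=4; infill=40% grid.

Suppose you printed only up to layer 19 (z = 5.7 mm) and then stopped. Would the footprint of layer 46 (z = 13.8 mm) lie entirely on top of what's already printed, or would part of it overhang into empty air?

Compare the two slices. At z = 5.7: the cube is present — its section is the full 16×8.5 rectangle (area 136.00 mm²); the 6.5×26.5 cube at (13, 0.5) contributes its full rectangle (area 172.25 mm²); After the difference (first − rest): starting from the 16×8.5 cube (136.00 mm²), the 6.5×26.5 cube at (13, 0.5) partially overlaps it — only the 24.00 mm² overlap (of its 172.25 mm²) is removed, clipping the outline — area = 112.00 mm². At z = 13.8: the cube is present — its section is the full 16×8.5 rectangle (area 136.00 mm²); the cube at (13, 0.5) is not intersected at this z (z outside [5.5, 8.5]); Subtracting the remaining from the first: none of the subtracted shapes is present at this height, so the 16×8.5 cube is unchanged — area = 136.00 mm². Checking containment: at z = 13.8 the cross-section extends beyond the z = 5.7 cross-section by about 24.00 mm².

part overhangs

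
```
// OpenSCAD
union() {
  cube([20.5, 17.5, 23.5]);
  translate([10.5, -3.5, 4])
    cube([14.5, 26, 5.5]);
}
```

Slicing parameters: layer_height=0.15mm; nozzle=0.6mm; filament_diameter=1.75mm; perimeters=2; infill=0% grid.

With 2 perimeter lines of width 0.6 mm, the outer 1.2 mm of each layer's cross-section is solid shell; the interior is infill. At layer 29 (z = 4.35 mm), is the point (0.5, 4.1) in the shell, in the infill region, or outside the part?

At z = 4.35 mm: the cube (footprint 20.5×17.5) is included at this height; the cube at (10.5, -3.5) (footprint 14.5×26) is included at this height; Combining (union): the regions partially overlap (shared area 175.00 mm²), so overlapping operands fuse into one piece — 1 connected region. Overall, the cross-section is a single solid region. The nearest boundary edge runs (0.00, 0.00)→(0.00, 17.50); distance from the point to it = 0.50 mm. The point is inside the cross-section, 0.50 mm from the nearest boundary — within the 1.2 mm shell band (2 × 0.6).

shell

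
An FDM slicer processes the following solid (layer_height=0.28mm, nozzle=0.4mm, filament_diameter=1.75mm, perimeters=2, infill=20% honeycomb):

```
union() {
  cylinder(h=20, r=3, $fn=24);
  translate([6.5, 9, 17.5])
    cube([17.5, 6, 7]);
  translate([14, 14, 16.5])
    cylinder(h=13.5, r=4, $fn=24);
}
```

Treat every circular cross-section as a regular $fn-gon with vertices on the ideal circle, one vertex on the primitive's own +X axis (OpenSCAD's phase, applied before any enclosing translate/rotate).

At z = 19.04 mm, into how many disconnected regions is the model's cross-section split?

2

At z = 19.04 mm: the cylinder: section is a regular 24-gon, circumradius r=3; the cube at (6.5, 9) is present — its section is the full 17.5×6 rectangle; the r=4 cylinder at (14, 14) contributes a regular 24-gon of circumradius 4; Merging all regions: the regions partially overlap (shared area 32.71 mm²), so overlapping operands fuse into one piece — 2 connected regions. The result has 2 disconnected regions.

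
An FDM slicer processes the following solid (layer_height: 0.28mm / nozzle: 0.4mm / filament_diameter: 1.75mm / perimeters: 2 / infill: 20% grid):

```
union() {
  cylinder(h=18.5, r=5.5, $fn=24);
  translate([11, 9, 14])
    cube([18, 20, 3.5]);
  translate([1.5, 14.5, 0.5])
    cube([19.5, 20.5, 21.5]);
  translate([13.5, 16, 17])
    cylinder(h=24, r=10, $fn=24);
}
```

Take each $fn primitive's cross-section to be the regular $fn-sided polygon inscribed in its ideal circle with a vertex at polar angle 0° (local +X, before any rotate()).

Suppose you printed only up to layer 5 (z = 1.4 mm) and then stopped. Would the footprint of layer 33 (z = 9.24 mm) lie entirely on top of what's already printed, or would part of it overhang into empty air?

Compare the two slices. At z = 1.4: the r=5.5 cylinder gives a regular 24-gon of circumradius 5.5 (constant along its height) (area = (24/2)·5.500²·sin(360°/24) = 93.95 mm²); the cube at (11, 9) is not intersected at this z (z outside [14, 17.5]); the 19.5×20.5 cube at (1.5, 14.5) contributes its full rectangle (area 399.75 mm²); the cylinder at (13.5, 16) does not reach this height (z outside [17, 41]); Taking the union: the 2 present regions are separate (no shared area or edge), so areas and boundary lengths simply add and each stays a separate island — area = 493.70 mm². At z = 9.24: the r=5.5 cylinder contributes a regular 24-gon of circumradius 5.5 (area = (24/2)·5.500²·sin(360°/24) = 93.95 mm²); the cube at (11, 9) does not reach this height (z outside [14, 17.5]); the 19.5×20.5 cube at (1.5, 14.5) contributes its full rectangle (area 399.75 mm²); the cylinder at (13.5, 16) is not intersected at this z (z outside [17, 41]); Merging all regions: the 2 present regions are separate (no shared area or edge), so areas and boundary lengths simply add and each stays a separate island — area = 493.70 mm². Checking containment: the cross-section at z = 9.24 is a subset of the cross-section at z = 1.4.

entirely on top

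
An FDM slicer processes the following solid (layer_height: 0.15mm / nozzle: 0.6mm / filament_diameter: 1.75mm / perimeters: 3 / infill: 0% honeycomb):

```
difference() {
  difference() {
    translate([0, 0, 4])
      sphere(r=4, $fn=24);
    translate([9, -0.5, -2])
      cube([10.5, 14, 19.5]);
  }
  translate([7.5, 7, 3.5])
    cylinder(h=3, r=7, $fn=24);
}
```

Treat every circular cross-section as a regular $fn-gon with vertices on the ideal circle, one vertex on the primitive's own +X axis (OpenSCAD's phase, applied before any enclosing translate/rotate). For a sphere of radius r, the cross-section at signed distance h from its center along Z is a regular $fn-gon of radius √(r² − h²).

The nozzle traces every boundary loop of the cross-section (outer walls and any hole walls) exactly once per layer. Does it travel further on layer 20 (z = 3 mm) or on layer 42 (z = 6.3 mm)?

Layer 20 (z = 3): the r=4 sphere contributes a regular 24-gon of circumradius √(4²−1²) = 3.873 (perimeter = 2·24·3.873·sin(180°/24) = 24.27 mm); the 10.5×14 cube at (9, -0.5) contributes its full rectangle (perimeter 49.00 mm); Taking the first minus the rest: starting from the r=4 sphere, the 10.5×14 cube at (9, -0.5) misses the remaining region (no effect) — boundary = 24.27 mm; the cylinder at (7.5, 7) does not reach this height (z outside [3.5, 6.5]); Subtracting the remaining from the first: none of the subtracted shapes is present at this height, so the result so far is unchanged — boundary = 24.27 mm. So its perimeter = 24.27 mm. Layer 42 (z = 6.3): the sphere: section is a regular 24-gon, circumradius = √(r²−h²) = √(4²−2.3²) = 3.273 (perimeter = 2·24·3.273·sin(180°/24) = 20.50 mm); the cube at (9, -0.5) (footprint 10.5×14) is included at this height (perimeter 49.00 mm); Subtracting the remaining from the first: starting from the r=4 sphere, the 10.5×14 cube at (9, -0.5) misses the remaining region (no effect) — boundary = 20.50 mm; the r=7 cylinder at (7.5, 7) gives a regular 24-gon of circumradius 7 (constant along its height) (perimeter = 2·24·7.000·sin(180°/24) = 43.86 mm); After the difference (first − rest): starting from that combined region, the r=7 cylinder at (7.5, 7) misses the remaining region (no effect) — boundary = 20.50 mm. So its perimeter = 20.50 mm. Layer 20 is larger (24.27 vs 20.50 mm).

layer 20 (z = 3 mm)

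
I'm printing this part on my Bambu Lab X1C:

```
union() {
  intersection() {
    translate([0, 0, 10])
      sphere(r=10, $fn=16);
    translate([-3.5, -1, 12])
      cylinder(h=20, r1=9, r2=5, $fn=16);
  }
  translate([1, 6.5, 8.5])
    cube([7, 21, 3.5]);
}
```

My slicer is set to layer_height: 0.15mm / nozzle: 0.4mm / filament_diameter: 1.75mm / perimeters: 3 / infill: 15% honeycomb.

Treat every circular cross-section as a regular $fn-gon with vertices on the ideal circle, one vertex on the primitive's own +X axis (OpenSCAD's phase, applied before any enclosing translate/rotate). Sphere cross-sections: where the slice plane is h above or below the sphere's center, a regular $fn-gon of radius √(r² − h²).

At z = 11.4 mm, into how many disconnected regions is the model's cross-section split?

At z = 11.4 mm: the r=10 sphere contributes a regular 16-gon of circumradius √(10²−1.4²) = 9.902; the cone at (-3.5, -1) is not intersected at this z (z outside [12, 32]); Taking the intersection: at least one operand is absent at this height, so nothing remains; the cube at (1, 6.5) is present — its section is the full 7×21 rectangle; Merging all regions: only the 7×21 cube at (1, 6.5) is present, so the union is just that shape — 1 connected region. The result has 1 disconnected region.

1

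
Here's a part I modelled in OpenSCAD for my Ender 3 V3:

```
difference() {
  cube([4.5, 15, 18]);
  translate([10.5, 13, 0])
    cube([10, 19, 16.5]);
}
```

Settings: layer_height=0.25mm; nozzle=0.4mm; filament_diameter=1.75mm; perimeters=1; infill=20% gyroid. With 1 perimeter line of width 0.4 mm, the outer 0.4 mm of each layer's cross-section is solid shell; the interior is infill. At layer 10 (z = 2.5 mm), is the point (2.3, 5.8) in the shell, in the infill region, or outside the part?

infill

At z = 2.5 mm: the 4.5×15 cube contributes its full rectangle; the 10×19 cube at (10.5, 13) contributes its full rectangle; Taking the first minus the rest: starting from the 4.5×15 cube, the 10×19 cube at (10.5, 13) misses the remaining region (no effect) — 1 connected region. Overall, the cross-section is a single solid region. The nearest boundary edge runs (4.50, 15.00)→(4.50, 0.00); distance from the point to it = 2.20 mm. The point is inside the cross-section and 2.20 mm from the nearest boundary — more than the 0.4 mm shell width (1 × 0.4), so it's in the infill interior.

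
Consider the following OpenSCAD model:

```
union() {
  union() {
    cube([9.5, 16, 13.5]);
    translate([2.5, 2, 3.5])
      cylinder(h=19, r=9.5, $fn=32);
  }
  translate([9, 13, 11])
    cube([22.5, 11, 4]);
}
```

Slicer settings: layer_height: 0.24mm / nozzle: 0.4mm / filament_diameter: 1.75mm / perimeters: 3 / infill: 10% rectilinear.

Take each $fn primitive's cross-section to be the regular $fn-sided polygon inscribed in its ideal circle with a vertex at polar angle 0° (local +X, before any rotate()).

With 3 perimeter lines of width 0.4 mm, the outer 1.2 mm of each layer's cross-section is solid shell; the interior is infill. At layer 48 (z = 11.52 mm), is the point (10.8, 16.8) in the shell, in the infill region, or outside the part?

infill

At z = 11.52 mm: the 9.5×16 cube contributes its full rectangle; the r=9.5 cylinder at (2.5, 2) contributes a regular 32-gon of circumradius 9.5; Combining (union): the regions partially overlap (shared area 102.02 mm²), so overlapping operands fuse into one piece — 1 connected region; the cube at (9, 13) (footprint 22.5×11) is included at this height; Taking the union: the regions partially overlap (shared area 1.50 mm²), so overlapping operands fuse into one piece — 1 connected region. Overall, the cross-section is a single solid region. The nearest boundary edge runs (9.00, 16.00)→(9.00, 24.00); distance from the point to it = 1.80 mm. The point is inside the cross-section and 1.80 mm from the nearest boundary — more than the 1.2 mm shell width (3 × 0.4), so it's in the infill interior.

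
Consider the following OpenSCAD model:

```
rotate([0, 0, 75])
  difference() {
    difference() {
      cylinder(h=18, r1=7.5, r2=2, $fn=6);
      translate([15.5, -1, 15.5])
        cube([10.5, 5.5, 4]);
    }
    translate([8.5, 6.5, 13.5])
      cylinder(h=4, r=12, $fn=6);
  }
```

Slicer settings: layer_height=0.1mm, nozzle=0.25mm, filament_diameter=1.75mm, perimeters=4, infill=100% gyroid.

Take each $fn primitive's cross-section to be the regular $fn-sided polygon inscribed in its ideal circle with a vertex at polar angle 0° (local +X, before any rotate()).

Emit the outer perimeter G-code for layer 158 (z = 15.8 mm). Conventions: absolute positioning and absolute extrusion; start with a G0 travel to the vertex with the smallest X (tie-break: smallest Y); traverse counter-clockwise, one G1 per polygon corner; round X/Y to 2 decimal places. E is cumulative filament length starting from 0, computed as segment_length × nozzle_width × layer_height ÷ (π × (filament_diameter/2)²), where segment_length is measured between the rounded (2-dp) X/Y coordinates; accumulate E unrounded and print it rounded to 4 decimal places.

At z = 15.8 mm: the cone: at t=0.878 of its height the radius interpolates to r₁+(r₂−r₁)t = 2.672, giving a regular 6-gon of that circumradius; the 10.5×5.5 cube at (15.5, -1) contributes its full rectangle; Taking the first minus the rest: starting from the cone, the 10.5×5.5 cube at (15.5, -1) misses the remaining region (no effect) — 1 connected region; the cylinder at (8.5, 6.5): section is a regular 6-gon, circumradius r=12; After the difference (first − rest): starting from that combined region, the r=12 cylinder at (8.5, 6.5) partially overlaps it — only the 8.13 mm² overlap (of its 374.12 mm²) is removed, clipping the outline — 1 connected region; (rotated 75° about Z; rotation is an isometry so areas/perimeters/island counts are preserved). The outline is a single polygon with 6 vertices. Extrusion per mm of travel: 0.25 × 0.1 / (π × 0.875²) = 0.010394. Accumulating E over each segment gives final E = 0.1415.

G0 X-2.58 Y-0.69 Z15.80
G1 X-0.69 Y-2.58 E0.0278
G1 X1.89 Y-1.89 E0.0555
G1 X2.58 Y0.69 E0.0833
G1 X2.40 Y0.87 E0.0859
G1 X-2.52 Y-0.45 E0.1389
G1 X-2.58 Y-0.69 E0.1415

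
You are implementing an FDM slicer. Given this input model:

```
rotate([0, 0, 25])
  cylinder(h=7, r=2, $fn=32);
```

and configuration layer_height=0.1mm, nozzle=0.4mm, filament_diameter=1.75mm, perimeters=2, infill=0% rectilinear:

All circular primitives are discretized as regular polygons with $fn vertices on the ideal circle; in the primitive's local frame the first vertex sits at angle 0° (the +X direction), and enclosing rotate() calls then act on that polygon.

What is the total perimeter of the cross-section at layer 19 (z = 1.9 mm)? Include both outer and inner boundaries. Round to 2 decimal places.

At z = 1.9 mm: the cylinder: section is a regular 32-gon, circumradius r=2 (perimeter = 2·32·2.000·sin(180°/32) = 12.55 mm); (whole slice rotated 25° about Z — lengths, areas and connectivity unchanged). Overall, the cross-section is a single solid region. Total boundary length (outer) = 12.55 mm.

12.55 mm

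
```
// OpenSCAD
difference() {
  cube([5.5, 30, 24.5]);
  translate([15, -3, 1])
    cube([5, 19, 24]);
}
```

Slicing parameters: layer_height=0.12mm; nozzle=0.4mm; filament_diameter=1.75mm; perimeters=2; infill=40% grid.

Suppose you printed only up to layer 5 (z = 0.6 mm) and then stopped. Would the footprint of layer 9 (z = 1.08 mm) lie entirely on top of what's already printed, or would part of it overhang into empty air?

Compare the two slices. At z = 0.6: the cube (footprint 5.5×30) is included at this height (area 165.00 mm²); the cube at (15, -3) does not reach this height (z outside [1, 25]); Subtracting the remaining from the first: none of the subtracted shapes is present at this height, so the 5.5×30 cube is unchanged — area = 165.00 mm². At z = 1.08: the cube is present — its section is the full 5.5×30 rectangle (area 165.00 mm²); the cube at (15, -3) (footprint 5×19) is included at this height (area 95.00 mm²); After the difference (first − rest): starting from the 5.5×30 cube (165.00 mm²), the 5×19 cube at (15, -3) misses the remaining region (no effect) — area = 165.00 mm². Checking containment: the cross-section at z = 1.08 is a subset of the cross-section at z = 0.6.

entirely on top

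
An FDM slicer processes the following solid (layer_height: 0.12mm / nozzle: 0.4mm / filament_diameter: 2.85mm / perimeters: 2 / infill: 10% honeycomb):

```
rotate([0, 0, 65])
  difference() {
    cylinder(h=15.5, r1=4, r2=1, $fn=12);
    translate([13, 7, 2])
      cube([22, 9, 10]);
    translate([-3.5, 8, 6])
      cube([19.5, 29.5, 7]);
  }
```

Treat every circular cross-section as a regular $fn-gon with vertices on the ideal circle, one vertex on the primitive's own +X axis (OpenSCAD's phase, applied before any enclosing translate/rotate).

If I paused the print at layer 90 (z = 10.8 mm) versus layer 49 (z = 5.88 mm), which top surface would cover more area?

Layer 90 (z = 10.8): the cone (r1=4→r2=1) has section circumradius 1.910 here — a regular 12-gon (area = (12/2)·1.910²·sin(360°/12) = 10.94 mm²); the 22×9 cube at (13, 7) contributes its full rectangle (area 198.00 mm²); the 19.5×29.5 cube at (-3.5, 8) contributes its full rectangle (area 575.25 mm²); After the difference (first − rest): starting from the cone (10.94 mm²), the 22×9 cube at (13, 7) misses the remaining region (no effect); the 19.5×29.5 cube at (-3.5, 8) misses the remaining region (no effect) — area = 10.94 mm²; (rotated 65° about Z; rotation is an isometry so areas/perimeters/island counts are preserved). So its area = 10.94 mm². Layer 49 (z = 5.88): the cone contributes a regular 12-gon of circumradius 2.862 (interpolated between r1=4 and r2=1 at t=0.379) (area = (12/2)·2.862²·sin(360°/12) = 24.57 mm²); the 22×9 cube at (13, 7) contributes its full rectangle (area 198.00 mm²); the cube at (-3.5, 8) does not reach this height (z outside [6, 13]); Taking the first minus the rest: starting from the cone (24.57 mm²), the 22×9 cube at (13, 7) misses the remaining region (no effect) — area = 24.57 mm²; (rotated 65° about Z; rotation is an isometry so areas/perimeters/island counts are preserved). So its area = 24.57 mm². Layer 49 is larger (24.57 vs 10.94 mm²).

layer 49 (z = 5.88 mm)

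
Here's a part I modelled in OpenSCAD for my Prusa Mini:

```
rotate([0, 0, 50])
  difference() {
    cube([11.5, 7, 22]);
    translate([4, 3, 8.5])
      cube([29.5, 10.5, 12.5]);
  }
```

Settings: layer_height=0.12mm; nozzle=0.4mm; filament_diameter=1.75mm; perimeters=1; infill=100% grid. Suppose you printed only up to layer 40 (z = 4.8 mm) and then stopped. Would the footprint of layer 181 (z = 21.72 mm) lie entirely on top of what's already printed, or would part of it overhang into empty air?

entirely on top

Compare the two slices. At z = 4.8: the cube is present — its section is the full 11.5×7 rectangle (area 80.50 mm²); the cube at (4, 3) does not reach this height (z outside [8.5, 21]); Subtracting the remaining from the first: none of the subtracted shapes is present at this height, so the 11.5×7 cube is unchanged — area = 80.50 mm²; (whole slice rotated 50° about Z — lengths, areas and connectivity unchanged). At z = 21.72: the cube (footprint 11.5×7) is included at this height (area 80.50 mm²); the cube at (4, 3) is absent (z outside [8.5, 21]); Subtracting the remaining from the first: none of the subtracted shapes is present at this height, so the 11.5×7 cube is unchanged — area = 80.50 mm²; (rotated 50° about Z; rotation is an isometry so areas/perimeters/island counts are preserved). Checking containment: the cross-section at z = 21.72 is a subset of the cross-section at z = 4.8.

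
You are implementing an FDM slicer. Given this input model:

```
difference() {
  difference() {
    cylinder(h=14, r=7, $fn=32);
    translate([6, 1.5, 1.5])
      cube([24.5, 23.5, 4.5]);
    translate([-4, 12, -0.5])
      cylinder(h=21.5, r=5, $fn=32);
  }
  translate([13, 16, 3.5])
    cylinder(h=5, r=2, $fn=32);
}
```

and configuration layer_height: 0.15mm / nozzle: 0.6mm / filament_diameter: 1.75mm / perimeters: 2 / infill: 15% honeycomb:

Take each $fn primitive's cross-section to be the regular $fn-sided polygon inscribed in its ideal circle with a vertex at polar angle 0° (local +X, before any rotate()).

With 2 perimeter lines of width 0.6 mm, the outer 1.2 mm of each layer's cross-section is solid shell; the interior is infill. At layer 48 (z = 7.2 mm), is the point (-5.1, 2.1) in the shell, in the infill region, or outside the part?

infill

At z = 7.2 mm: the r=7 cylinder contributes a regular 32-gon of circumradius 7; the cube at (6, 1.5) is not intersected at this z (z outside [1.5, 6]); the cylinder at (-4, 12): section is a regular 32-gon, circumradius r=5; Subtracting the remaining from the first: starting from the r=7 cylinder, the r=5 cylinder at (-4, 12) misses the remaining region (no effect) — 1 connected region; the cylinder at (13, 16): section is a regular 32-gon, circumradius r=2; After the difference (first − rest): starting from that combined region, the r=2 cylinder at (13, 16) misses the remaining region (no effect) — 1 connected region. Overall, the cross-section is a single solid region. The nearest boundary edge runs (-6.87, 1.37)→(-6.47, 2.68); distance from the point to it = 1.48 mm. The point is inside the cross-section and 1.48 mm from the nearest boundary — more than the 1.2 mm shell width (2 × 0.6), so it's in the infill interior.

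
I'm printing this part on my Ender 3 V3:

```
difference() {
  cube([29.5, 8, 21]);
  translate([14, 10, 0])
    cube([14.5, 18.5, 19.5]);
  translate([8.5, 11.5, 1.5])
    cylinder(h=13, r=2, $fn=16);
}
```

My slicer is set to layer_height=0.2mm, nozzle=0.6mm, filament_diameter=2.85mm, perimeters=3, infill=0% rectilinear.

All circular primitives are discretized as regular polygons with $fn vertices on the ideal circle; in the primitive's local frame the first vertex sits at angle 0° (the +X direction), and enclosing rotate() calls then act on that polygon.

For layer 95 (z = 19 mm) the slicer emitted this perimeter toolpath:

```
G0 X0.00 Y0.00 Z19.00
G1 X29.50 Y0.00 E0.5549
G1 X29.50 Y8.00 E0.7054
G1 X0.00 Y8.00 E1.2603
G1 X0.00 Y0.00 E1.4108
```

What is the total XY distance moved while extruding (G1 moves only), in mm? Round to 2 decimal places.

75.00 mm

Sum the Euclidean lengths of each G1 segment: total = 75.00 mm.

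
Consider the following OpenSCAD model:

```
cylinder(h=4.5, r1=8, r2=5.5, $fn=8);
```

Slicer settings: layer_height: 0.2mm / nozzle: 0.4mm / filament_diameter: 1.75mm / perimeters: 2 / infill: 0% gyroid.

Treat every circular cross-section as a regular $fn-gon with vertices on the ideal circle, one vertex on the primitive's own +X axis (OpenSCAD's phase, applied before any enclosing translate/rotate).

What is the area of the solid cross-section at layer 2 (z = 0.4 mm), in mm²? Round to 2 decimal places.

At z = 0.4 mm: the cone (r1=8→r2=5.5) has section circumradius 7.778 here — a regular 8-gon (area = (8/2)·7.778²·sin(360°/8) = 171.10 mm²). Overall, the cross-section is a single solid region. Net area = 171.10 mm².

171.10 mm²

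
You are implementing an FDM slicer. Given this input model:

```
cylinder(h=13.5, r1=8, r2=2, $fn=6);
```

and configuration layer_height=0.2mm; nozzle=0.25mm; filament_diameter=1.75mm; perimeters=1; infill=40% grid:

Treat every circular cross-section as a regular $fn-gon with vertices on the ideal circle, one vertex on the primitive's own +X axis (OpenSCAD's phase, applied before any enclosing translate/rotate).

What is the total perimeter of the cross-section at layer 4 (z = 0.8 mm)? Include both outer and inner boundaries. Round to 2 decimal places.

At z = 0.8 mm: the cone: at t=0.059 of its height the radius interpolates to r₁+(r₂−r₁)t = 7.644, giving a regular 6-gon of that circumradius (perimeter = 2·6·7.644·sin(180°/6) = 45.87 mm). Overall, the cross-section is a single solid region. Total boundary length (outer) = 45.87 mm.

45.87 mm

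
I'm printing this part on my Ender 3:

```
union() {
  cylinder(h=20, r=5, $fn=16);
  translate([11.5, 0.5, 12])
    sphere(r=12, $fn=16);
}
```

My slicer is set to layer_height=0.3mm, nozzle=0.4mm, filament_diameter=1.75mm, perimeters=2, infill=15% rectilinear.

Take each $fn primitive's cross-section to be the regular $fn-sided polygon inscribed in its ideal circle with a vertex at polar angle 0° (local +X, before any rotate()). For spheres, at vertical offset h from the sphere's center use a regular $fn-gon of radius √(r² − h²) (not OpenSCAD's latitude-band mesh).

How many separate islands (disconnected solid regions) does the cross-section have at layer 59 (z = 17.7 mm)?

1

At z = 17.7 mm: the r=5 cylinder contributes a regular 16-gon of circumradius 5; the r=12 sphere at (11.5, 0.5) slices to a regular 16-gon of circumradius 10.560 (√(r²−h²) with h=5.7 from center); Merging all regions: the regions partially overlap (shared area 24.36 mm²), so overlapping operands fuse into one piece — 1 connected region. Overall, the cross-section is a single solid region. Island count = 1.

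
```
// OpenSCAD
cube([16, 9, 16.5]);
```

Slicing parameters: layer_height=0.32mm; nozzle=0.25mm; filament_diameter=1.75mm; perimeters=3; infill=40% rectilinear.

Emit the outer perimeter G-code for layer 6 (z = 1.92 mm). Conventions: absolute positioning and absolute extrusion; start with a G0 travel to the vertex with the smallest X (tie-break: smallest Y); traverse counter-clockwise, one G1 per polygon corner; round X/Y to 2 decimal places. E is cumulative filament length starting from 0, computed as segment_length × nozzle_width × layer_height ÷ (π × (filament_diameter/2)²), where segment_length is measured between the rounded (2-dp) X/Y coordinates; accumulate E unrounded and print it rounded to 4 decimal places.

At z = 1.92 mm: the cube is present — its section is the full 16×9 rectangle. The outline is a single polygon with 4 vertices. Extrusion per mm of travel: 0.25 × 0.32 / (π × 0.875²) = 0.033260. Accumulating E over each segment gives final E = 1.6630.

G0 X0.00 Y0.00 Z1.92
G1 X16.00 Y0.00 E0.5322
G1 X16.00 Y9.00 E0.8315
G1 X0.00 Y9.00 E1.3637
G1 X0.00 Y0.00 E1.6630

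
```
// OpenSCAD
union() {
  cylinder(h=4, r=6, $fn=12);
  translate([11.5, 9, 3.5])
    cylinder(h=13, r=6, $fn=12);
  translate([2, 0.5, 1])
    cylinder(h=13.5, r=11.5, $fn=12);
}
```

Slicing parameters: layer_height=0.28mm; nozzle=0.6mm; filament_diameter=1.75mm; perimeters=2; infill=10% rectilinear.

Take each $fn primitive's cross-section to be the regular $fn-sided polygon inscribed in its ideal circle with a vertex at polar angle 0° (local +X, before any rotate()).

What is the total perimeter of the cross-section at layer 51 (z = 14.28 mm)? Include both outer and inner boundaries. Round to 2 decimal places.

85.34 mm

At z = 14.28 mm: the cylinder does not reach this height (z outside [0, 4]); the r=6 cylinder at (11.5, 9) gives a regular 12-gon of circumradius 6 (constant along its height) (perimeter = 2·12·6.000·sin(180°/12) = 37.27 mm); the r=11.5 cylinder at (2, 0.5) gives a regular 12-gon of circumradius 11.5 (constant along its height) (perimeter = 2·12·11.500·sin(180°/12) = 71.43 mm); Merging all regions: the regions partially overlap (shared area 31.66 mm²), so the edge portions inside another operand are dropped and the merged outline is re-measured after clipping — boundary = 85.34 mm. Overall, the cross-section is a single solid region. Total boundary length (outer) = 85.34 mm.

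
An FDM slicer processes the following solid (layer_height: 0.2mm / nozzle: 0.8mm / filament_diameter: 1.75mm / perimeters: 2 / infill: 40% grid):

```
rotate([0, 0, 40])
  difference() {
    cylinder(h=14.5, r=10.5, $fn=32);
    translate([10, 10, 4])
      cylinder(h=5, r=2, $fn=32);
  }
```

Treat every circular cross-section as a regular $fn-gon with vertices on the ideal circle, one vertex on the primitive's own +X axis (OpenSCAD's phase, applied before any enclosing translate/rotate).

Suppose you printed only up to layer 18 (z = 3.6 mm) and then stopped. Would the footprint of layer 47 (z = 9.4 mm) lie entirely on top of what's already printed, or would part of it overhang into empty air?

entirely on top

Compare the two slices. At z = 3.6: the r=10.5 cylinder contributes a regular 32-gon of circumradius 10.5 (area = (32/2)·10.500²·sin(360°/32) = 344.14 mm²); the cylinder at (10, 10) does not reach this height (z outside [4, 9]); Taking the first minus the rest: none of the subtracted shapes is present at this height, so the r=10.5 cylinder is unchanged — area = 344.14 mm²; (whole slice rotated 40° about Z — lengths, areas and connectivity unchanged). At z = 9.4: the r=10.5 cylinder gives a regular 32-gon of circumradius 10.5 (constant along its height) (area = (32/2)·10.500²·sin(360°/32) = 344.14 mm²); the cylinder at (10, 10) does not reach this height (z outside [4, 9]); Subtracting the remaining from the first: none of the subtracted shapes is present at this height, so the r=10.5 cylinder is unchanged — area = 344.14 mm²; (rotated 40° about Z; rotation is an isometry so areas/perimeters/island counts are preserved). Checking containment: the cross-section at z = 9.4 is a subset of the cross-section at z = 3.6.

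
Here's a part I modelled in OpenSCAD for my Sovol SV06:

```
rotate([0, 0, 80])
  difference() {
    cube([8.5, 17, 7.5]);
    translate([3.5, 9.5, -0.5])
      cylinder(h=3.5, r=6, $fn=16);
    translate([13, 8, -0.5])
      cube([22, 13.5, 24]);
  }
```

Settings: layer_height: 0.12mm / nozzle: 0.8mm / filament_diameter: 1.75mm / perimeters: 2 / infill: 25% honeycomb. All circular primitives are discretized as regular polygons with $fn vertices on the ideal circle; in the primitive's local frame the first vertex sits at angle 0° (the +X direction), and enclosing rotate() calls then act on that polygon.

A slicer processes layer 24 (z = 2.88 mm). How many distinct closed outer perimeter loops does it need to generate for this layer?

2

At z = 2.88 mm: the 8.5×17 cube contributes its full rectangle; the r=6 cylinder at (3.5, 9.5) contributes a regular 16-gon of circumradius 6; the 22×13.5 cube at (13, 8) contributes its full rectangle; Subtracting the remaining from the first: starting from the 8.5×17 cube, the r=6 cylinder at (3.5, 9.5) partially overlaps it — only the 90.00 mm² overlap (of its 110.21 mm²) is removed, clipping the outline; the 22×13.5 cube at (13, 8) misses the remaining region (no effect) — 2 connected regions; (rotated 80° about Z; rotation is an isometry so areas/perimeters/island counts are preserved). The result has 2 disconnected regions.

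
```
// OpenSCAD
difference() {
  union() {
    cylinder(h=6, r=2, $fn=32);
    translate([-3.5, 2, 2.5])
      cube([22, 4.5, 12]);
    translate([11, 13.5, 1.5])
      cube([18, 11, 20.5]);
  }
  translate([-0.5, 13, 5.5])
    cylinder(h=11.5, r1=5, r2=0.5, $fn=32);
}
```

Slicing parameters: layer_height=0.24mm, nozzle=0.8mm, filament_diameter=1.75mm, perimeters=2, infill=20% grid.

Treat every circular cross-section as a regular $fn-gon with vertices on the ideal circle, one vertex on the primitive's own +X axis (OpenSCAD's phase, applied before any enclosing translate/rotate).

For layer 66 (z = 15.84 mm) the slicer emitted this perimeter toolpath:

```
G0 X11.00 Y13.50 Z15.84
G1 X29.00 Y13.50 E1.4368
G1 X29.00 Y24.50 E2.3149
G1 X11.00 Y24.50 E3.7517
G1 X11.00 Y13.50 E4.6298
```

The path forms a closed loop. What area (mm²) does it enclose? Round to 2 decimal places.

198.00 mm²

Apply the shoelace formula to the sequence of (X, Y) vertices; enclosed area = 198.00 mm².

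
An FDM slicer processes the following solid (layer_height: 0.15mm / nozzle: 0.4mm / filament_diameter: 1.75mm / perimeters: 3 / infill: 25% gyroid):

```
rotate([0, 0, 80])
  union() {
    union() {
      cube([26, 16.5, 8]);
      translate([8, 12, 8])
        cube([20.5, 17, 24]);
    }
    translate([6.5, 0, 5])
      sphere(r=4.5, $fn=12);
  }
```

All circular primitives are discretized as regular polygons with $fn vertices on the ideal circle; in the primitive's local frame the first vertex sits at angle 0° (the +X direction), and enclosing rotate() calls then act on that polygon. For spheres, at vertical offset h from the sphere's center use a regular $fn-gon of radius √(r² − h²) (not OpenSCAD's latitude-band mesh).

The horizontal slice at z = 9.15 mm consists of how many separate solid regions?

2

At z = 9.15 mm: the cube is absent (z outside [0, 8]); the 20.5×17 cube at (8, 12) contributes its full rectangle; Merging all regions: only the 20.5×17 cube at (8, 12) is present, so the union is just that shape — 1 connected region; the r=4.5 sphere at (6.5, 0) contributes a regular 12-gon of circumradius √(4.5²−4.15²) = 1.740; Merging all regions: the 2 present regions are separate (no shared area or edge), so areas and boundary lengths simply add and each stays a separate island — 2 connected regions; (whole slice rotated 80° about Z — lengths, areas and connectivity unchanged). The result has 2 disconnected regions.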